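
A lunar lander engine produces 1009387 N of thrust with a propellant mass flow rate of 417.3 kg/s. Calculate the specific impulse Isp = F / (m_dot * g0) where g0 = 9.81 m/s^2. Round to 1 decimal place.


Step 1: m_dot * g0 = 417.3 * 9.81 = 4093.71
Step 2: Isp = 1009387 / 4093.71 = 246.6 s

246.6


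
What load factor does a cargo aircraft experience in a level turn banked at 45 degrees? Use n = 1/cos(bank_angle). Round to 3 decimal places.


Step 1: Convert 45 degrees to radians = 0.785398
Step 2: cos(45 deg) = 0.707107
Step 3: n = 1 / 0.707107 = 1.414

1.414


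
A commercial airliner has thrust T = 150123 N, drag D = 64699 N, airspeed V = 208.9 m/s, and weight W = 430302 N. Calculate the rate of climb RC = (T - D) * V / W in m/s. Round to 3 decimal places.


Step 1: Excess thrust = T - D = 150123 - 64699 = 85424 N
Step 2: Excess power = 85424 * 208.9 = 17845073.6 W
Step 3: RC = 17845073.6 / 430302 = 41.471 m/s

41.471


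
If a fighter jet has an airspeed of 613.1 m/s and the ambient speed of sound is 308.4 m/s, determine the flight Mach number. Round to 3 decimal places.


Step 1: M = V / a = 613.1 / 308.4
Step 2: M = 1.988

1.988


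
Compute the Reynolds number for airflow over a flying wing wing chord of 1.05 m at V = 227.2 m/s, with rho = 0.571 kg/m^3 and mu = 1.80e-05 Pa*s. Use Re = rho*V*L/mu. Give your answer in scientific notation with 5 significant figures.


Step 1: Numerator = rho * V * L = 0.571 * 227.2 * 1.05 = 136.21776
Step 2: Re = 136.21776 / 1.80e-05
Step 3: Re = 7.5677e+06

7.5677e+06


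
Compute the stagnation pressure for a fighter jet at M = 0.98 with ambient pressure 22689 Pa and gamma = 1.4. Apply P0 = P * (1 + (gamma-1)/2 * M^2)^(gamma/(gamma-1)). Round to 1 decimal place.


Step 1: (gamma-1)/2 * M^2 = 0.2 * 0.9604 = 0.19208
Step 2: 1 + 0.19208 = 1.19208
Step 3: Exponent gamma/(gamma-1) = 3.5
Step 4: P0 = 22689 * 1.19208^3.5 = 41964.7 Pa

41964.7


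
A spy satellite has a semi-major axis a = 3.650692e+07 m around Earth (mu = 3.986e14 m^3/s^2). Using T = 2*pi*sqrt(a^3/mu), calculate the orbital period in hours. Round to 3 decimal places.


Step 1: a^3 / mu = 4.865479e+22 / 3.986e14 = 1.220642e+08
Step 2: sqrt(1.220642e+08) = 11048.2666 s
Step 3: T = 2*pi * 11048.2666 = 69418.31 s
Step 4: T in hours = 69418.31 / 3600 = 19.283 hours

19.283


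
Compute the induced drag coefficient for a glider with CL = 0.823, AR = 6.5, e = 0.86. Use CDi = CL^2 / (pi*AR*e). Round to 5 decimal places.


Step 1: CL^2 = 0.823^2 = 0.677329
Step 2: pi * AR * e = 3.14159 * 6.5 * 0.86 = 17.561503
Step 3: CDi = 0.677329 / 17.561503 = 0.03857

0.03857


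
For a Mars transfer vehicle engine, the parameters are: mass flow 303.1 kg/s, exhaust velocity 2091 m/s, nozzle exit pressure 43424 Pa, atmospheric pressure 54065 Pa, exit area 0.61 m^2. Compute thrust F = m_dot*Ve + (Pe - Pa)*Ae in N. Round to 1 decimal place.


Step 1: Momentum thrust = m_dot * Ve = 303.1 * 2091 = 633782.1 N
Step 2: Pressure thrust = (Pe - Pa) * Ae = (43424 - 54065) * 0.61 = -6491.01 N
Step 3: Total thrust F = 633782.1 + -6491.01 = 627291.1 N

627291.1


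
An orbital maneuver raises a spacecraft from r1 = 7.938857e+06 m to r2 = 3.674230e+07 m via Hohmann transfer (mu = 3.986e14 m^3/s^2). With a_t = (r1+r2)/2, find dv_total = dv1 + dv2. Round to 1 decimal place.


Step 1: Transfer semi-major axis a_t = (7.938857e+06 + 3.674230e+07) / 2 = 2.234058e+07 m
Step 2: v1 (circular at r1) = sqrt(mu/r1) = 7085.81 m/s
Step 3: v_t1 = sqrt(mu*(2/r1 - 1/a_t)) = 9087.11 m/s
Step 4: dv1 = |9087.11 - 7085.81| = 2001.29 m/s
Step 5: v2 (circular at r2) = 3293.71 m/s, v_t2 = 1963.44 m/s
Step 6: dv2 = |3293.71 - 1963.44| = 1330.27 m/s
Step 7: Total delta-v = 2001.29 + 1330.27 = 3331.6 m/s

3331.6


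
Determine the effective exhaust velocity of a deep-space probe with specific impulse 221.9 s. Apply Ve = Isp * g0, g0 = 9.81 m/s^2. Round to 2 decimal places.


Step 1: Ve = Isp * g0 = 221.9 * 9.81
Step 2: Ve = 2176.84 m/s

2176.84


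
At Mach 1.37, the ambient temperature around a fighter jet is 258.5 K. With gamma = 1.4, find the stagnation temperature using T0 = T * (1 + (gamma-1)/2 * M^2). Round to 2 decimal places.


Step 1: (gamma-1)/2 = 0.2
Step 2: M^2 = 1.8769
Step 3: 1 + 0.2 * 1.8769 = 1.37538
Step 4: T0 = 258.5 * 1.37538 = 355.54 K

355.54


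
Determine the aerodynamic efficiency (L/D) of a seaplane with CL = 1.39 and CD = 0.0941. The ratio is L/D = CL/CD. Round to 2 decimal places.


Step 1: L/D = CL / CD = 1.39 / 0.0941
Step 2: L/D = 14.77

14.77


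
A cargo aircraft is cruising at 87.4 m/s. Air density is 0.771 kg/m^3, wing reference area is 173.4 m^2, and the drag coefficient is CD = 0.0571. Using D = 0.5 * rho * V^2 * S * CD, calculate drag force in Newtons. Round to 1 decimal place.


Step 1: Dynamic pressure q = 0.5 * 0.771 * 87.4^2 = 2944.742 Pa
Step 2: Drag D = q * S * CD = 2944.742 * 173.4 * 0.0571
Step 3: D = 29156.3 N

29156.3


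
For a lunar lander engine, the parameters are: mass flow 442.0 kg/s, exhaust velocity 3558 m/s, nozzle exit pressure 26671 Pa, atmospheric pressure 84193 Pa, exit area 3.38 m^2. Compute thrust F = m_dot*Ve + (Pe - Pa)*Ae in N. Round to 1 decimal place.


Step 1: Momentum thrust = m_dot * Ve = 442.0 * 3558 = 1572636.0 N
Step 2: Pressure thrust = (Pe - Pa) * Ae = (26671 - 84193) * 3.38 = -194424.36 N
Step 3: Total thrust F = 1572636.0 + -194424.36 = 1378211.6 N

1378211.6


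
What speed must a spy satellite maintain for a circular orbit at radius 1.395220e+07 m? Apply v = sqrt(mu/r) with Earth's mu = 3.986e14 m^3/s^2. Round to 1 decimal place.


Step 1: mu / r = 3.986e14 / 1.395220e+07 = 28568971.2017
Step 2: v = sqrt(28568971.2017) = 5345.0 m/s

5345.0


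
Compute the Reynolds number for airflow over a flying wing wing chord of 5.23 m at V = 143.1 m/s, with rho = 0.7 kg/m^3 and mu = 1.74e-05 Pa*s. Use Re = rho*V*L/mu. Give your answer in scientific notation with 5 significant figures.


Step 1: Numerator = rho * V * L = 0.7 * 143.1 * 5.23 = 523.8891
Step 2: Re = 523.8891 / 1.74e-05
Step 3: Re = 3.0109e+07

3.0109e+07


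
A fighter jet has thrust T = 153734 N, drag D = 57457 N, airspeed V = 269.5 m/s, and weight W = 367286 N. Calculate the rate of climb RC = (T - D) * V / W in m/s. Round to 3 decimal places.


Step 1: Excess thrust = T - D = 153734 - 57457 = 96277 N
Step 2: Excess power = 96277 * 269.5 = 25946651.5 W
Step 3: RC = 25946651.5 / 367286 = 70.644 m/s

70.644


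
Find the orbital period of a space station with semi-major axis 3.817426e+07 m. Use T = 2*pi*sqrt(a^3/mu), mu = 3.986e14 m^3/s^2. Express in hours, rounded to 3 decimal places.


Step 1: a^3 / mu = 5.563036e+22 / 3.986e14 = 1.395644e+08
Step 2: sqrt(1.395644e+08) = 11813.7369 s
Step 3: T = 2*pi * 11813.7369 = 74227.9 s
Step 4: T in hours = 74227.9 / 3600 = 20.619 hours

20.619


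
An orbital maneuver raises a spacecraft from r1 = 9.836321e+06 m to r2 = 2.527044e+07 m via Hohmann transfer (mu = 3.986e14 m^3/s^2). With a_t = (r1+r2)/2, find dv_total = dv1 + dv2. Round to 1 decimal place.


Step 1: Transfer semi-major axis a_t = (9.836321e+06 + 2.527044e+07) / 2 = 1.755338e+07 m
Step 2: v1 (circular at r1) = sqrt(mu/r1) = 6365.79 m/s
Step 3: v_t1 = sqrt(mu*(2/r1 - 1/a_t)) = 7637.98 m/s
Step 4: dv1 = |7637.98 - 6365.79| = 1272.19 m/s
Step 5: v2 (circular at r2) = 3971.57 m/s, v_t2 = 2973.02 m/s
Step 6: dv2 = |3971.57 - 2973.02| = 998.55 m/s
Step 7: Total delta-v = 1272.19 + 998.55 = 2270.7 m/s

2270.7


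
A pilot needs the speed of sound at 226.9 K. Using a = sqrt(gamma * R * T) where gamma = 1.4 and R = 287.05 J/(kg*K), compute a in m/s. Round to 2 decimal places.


Step 1: gamma * R * T = 1.4 * 287.05 * 226.9 = 91184.303
Step 2: a = sqrt(91184.303) = 301.97 m/s

301.97


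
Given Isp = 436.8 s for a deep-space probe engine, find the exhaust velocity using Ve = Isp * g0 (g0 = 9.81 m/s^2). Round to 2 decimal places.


Step 1: Ve = Isp * g0 = 436.8 * 9.81
Step 2: Ve = 4285.01 m/s

4285.01


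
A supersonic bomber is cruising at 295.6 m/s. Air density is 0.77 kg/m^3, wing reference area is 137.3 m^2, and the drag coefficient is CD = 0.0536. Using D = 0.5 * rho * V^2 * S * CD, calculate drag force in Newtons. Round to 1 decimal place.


Step 1: Dynamic pressure q = 0.5 * 0.77 * 295.6^2 = 33641.0536 Pa
Step 2: Drag D = q * S * CD = 33641.0536 * 137.3 * 0.0536
Step 3: D = 247573.9 N

247573.9


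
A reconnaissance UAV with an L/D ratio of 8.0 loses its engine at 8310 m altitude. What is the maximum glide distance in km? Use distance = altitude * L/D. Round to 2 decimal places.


Step 1: Glide distance = altitude * L/D = 8310 * 8.0 = 66480.0 m
Step 2: Convert to km: 66480.0 / 1000 = 66.48 km

66.48


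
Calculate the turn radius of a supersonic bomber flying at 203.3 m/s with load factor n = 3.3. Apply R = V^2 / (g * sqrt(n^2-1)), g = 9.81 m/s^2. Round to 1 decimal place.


Step 1: V^2 = 203.3^2 = 41330.89
Step 2: n^2 - 1 = 3.3^2 - 1 = 9.89
Step 3: sqrt(9.89) = 3.144837
Step 4: R = 41330.89 / (9.81 * 3.144837) = 1339.7 m

1339.7


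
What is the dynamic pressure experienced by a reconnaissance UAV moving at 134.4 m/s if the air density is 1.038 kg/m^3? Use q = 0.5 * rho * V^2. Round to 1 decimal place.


Step 1: V^2 = 134.4^2 = 18063.36
Step 2: q = 0.5 * 1.038 * 18063.36
Step 3: q = 9374.9 Pa

9374.9


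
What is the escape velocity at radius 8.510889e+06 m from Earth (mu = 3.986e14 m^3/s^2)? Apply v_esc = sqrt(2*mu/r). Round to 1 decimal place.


Step 1: 2*mu/r = 2 * 3.986e14 / 8.510889e+06 = 93668240.7678
Step 2: v_esc = sqrt(93668240.7678) = 9678.2 m/s

9678.2


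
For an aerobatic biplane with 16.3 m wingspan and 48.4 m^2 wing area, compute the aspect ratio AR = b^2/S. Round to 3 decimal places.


Step 1: b^2 = 16.3^2 = 265.69
Step 2: AR = 265.69 / 48.4 = 5.489

5.489


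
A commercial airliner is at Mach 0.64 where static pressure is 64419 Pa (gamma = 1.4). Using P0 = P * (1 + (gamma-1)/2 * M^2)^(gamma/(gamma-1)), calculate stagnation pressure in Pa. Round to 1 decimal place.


Step 1: (gamma-1)/2 * M^2 = 0.2 * 0.4096 = 0.08192
Step 2: 1 + 0.08192 = 1.08192
Step 3: Exponent gamma/(gamma-1) = 3.5
Step 4: P0 = 64419 * 1.08192^3.5 = 84858.8 Pa

84858.8


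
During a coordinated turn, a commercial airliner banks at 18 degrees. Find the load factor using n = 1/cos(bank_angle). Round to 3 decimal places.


Step 1: Convert 18 degrees to radians = 0.314159
Step 2: cos(18 deg) = 0.951057
Step 3: n = 1 / 0.951057 = 1.051

1.051


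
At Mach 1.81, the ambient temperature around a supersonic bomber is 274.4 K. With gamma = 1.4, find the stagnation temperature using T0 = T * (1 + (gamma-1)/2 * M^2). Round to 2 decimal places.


Step 1: (gamma-1)/2 = 0.2
Step 2: M^2 = 3.2761
Step 3: 1 + 0.2 * 3.2761 = 1.65522
Step 4: T0 = 274.4 * 1.65522 = 454.19 K

454.19


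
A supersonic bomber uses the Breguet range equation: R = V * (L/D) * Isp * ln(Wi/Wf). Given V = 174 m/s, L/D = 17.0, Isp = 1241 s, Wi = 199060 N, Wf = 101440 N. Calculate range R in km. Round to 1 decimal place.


Step 1: Coefficient = V * (L/D) * Isp = 174 * 17.0 * 1241 = 3670878.0 m
Step 2: Wi/Wf = 199060 / 101440 = 1.962342
Step 3: ln(1.962342) = 0.674139
Step 4: R = 3670878.0 * 0.674139 = 2474681.3 m = 2474.7 km

2474.7


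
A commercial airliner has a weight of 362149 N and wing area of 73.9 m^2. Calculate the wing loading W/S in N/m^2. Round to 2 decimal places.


Step 1: Wing loading = W / S = 362149 / 73.9
Step 2: Wing loading = 4900.53 N/m^2

4900.53


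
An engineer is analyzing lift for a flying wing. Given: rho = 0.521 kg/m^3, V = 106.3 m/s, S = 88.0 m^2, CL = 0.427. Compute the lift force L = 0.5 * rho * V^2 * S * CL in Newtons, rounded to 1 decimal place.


Step 1: Calculate dynamic pressure q = 0.5 * 0.521 * 106.3^2 = 0.5 * 0.521 * 11299.69 = 2943.5692 Pa
Step 2: Multiply by wing area and lift coefficient: L = 2943.5692 * 88.0 * 0.427
Step 3: L = 259034.0936 * 0.427 = 110607.6 N

110607.6


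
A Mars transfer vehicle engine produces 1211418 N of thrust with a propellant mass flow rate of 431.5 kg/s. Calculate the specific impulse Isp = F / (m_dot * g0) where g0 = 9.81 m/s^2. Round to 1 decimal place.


Step 1: m_dot * g0 = 431.5 * 9.81 = 4233.02
Step 2: Isp = 1211418 / 4233.02 = 286.2 s

286.2


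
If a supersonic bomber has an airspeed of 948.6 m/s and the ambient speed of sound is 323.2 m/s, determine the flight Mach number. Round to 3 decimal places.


Step 1: M = V / a = 948.6 / 323.2
Step 2: M = 2.935

2.935


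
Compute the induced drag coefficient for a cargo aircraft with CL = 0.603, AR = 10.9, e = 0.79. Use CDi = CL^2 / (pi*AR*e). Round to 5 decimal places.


Step 1: CL^2 = 0.603^2 = 0.363609
Step 2: pi * AR * e = 3.14159 * 10.9 * 0.79 = 27.052254
Step 3: CDi = 0.363609 / 27.052254 = 0.01344

0.01344


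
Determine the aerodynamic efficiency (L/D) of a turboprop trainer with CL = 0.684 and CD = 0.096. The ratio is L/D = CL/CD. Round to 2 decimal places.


Step 1: L/D = CL / CD = 0.684 / 0.096
Step 2: L/D = 7.13

7.13


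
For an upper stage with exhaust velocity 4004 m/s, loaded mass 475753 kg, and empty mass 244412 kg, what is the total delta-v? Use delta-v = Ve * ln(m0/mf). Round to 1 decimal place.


Step 1: Mass ratio m0/mf = 475753 / 244412 = 1.946521
Step 2: ln(1.946521) = 0.666043
Step 3: delta-v = 4004 * 0.666043 = 2666.8 m/s

2666.8


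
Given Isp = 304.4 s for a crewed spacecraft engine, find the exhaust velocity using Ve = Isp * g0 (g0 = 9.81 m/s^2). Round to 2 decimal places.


Step 1: Ve = Isp * g0 = 304.4 * 9.81
Step 2: Ve = 2986.16 m/s

2986.16


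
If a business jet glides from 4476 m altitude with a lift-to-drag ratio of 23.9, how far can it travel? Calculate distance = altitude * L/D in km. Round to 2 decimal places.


Step 1: Glide distance = altitude * L/D = 4476 * 23.9 = 106976.4 m
Step 2: Convert to km: 106976.4 / 1000 = 106.98 km

106.98


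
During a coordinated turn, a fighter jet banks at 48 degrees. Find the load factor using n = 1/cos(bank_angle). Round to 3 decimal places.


Step 1: Convert 48 degrees to radians = 0.837758
Step 2: cos(48 deg) = 0.669131
Step 3: n = 1 / 0.669131 = 1.494

1.494


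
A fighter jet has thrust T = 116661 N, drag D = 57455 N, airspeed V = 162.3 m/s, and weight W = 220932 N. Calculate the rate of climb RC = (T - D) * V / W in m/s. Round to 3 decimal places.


Step 1: Excess thrust = T - D = 116661 - 57455 = 59206 N
Step 2: Excess power = 59206 * 162.3 = 9609133.8 W
Step 3: RC = 9609133.8 / 220932 = 43.494 m/s

43.494


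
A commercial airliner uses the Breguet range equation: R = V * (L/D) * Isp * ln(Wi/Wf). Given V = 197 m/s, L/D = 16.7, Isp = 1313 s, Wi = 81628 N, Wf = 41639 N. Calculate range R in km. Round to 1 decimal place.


Step 1: Coefficient = V * (L/D) * Isp = 197 * 16.7 * 1313 = 4319638.7 m
Step 2: Wi/Wf = 81628 / 41639 = 1.960374
Step 3: ln(1.960374) = 0.673135
Step 4: R = 4319638.7 * 0.673135 = 2907700.5 m = 2907.7 km

2907.7


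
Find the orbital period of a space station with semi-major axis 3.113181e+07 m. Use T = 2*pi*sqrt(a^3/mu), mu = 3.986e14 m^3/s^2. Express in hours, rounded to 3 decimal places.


Step 1: a^3 / mu = 3.017263e+22 / 3.986e14 = 7.569650e+07
Step 2: sqrt(7.569650e+07) = 8700.3738 s
Step 3: T = 2*pi * 8700.3738 = 54666.06 s
Step 4: T in hours = 54666.06 / 3600 = 15.185 hours

15.185


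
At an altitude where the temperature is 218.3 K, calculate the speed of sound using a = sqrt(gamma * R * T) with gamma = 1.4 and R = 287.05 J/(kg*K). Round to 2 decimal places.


Step 1: gamma * R * T = 1.4 * 287.05 * 218.3 = 87728.221
Step 2: a = sqrt(87728.221) = 296.19 m/s

296.19


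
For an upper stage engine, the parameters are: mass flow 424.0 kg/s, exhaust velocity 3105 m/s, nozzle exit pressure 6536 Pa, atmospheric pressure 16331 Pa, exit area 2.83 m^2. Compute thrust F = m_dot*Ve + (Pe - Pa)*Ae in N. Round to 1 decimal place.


Step 1: Momentum thrust = m_dot * Ve = 424.0 * 3105 = 1316520.0 N
Step 2: Pressure thrust = (Pe - Pa) * Ae = (6536 - 16331) * 2.83 = -27719.85 N
Step 3: Total thrust F = 1316520.0 + -27719.85 = 1288800.2 N

1288800.2


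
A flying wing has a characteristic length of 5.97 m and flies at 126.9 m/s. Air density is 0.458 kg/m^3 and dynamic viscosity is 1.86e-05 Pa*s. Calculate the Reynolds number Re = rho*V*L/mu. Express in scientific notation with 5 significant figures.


Step 1: Numerator = rho * V * L = 0.458 * 126.9 * 5.97 = 346.977594
Step 2: Re = 346.977594 / 1.86e-05
Step 3: Re = 1.8655e+07

1.8655e+07


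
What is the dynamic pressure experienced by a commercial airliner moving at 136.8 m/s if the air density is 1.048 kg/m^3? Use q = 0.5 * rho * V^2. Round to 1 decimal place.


Step 1: V^2 = 136.8^2 = 18714.24
Step 2: q = 0.5 * 1.048 * 18714.24
Step 3: q = 9806.3 Pa

9806.3


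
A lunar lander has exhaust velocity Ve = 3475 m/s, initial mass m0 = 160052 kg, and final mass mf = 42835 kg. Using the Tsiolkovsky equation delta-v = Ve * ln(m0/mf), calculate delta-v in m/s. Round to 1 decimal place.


Step 1: Mass ratio m0/mf = 160052 / 42835 = 3.736477
Step 2: ln(3.736477) = 1.318143
Step 3: delta-v = 3475 * 1.318143 = 4580.5 m/s

4580.5


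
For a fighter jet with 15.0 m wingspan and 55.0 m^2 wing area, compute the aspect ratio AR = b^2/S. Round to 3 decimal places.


Step 1: b^2 = 15.0^2 = 225.0
Step 2: AR = 225.0 / 55.0 = 4.091

4.091


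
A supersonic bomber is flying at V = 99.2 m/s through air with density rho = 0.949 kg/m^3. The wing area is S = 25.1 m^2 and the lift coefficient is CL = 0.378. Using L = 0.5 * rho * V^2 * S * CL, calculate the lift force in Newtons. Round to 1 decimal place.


Step 1: Calculate dynamic pressure q = 0.5 * 0.949 * 99.2^2 = 0.5 * 0.949 * 9840.64 = 4669.3837 Pa
Step 2: Multiply by wing area and lift coefficient: L = 4669.3837 * 25.1 * 0.378
Step 3: L = 117201.5304 * 0.378 = 44302.2 N

44302.2


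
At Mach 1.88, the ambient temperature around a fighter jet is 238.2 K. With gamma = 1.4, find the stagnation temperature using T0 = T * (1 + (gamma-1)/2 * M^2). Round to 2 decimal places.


Step 1: (gamma-1)/2 = 0.2
Step 2: M^2 = 3.5344
Step 3: 1 + 0.2 * 3.5344 = 1.70688
Step 4: T0 = 238.2 * 1.70688 = 406.58 K

406.58


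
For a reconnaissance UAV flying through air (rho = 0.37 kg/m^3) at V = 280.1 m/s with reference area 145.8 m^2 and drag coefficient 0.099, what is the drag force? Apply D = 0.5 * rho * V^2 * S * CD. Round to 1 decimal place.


Step 1: Dynamic pressure q = 0.5 * 0.37 * 280.1^2 = 14514.3619 Pa
Step 2: Drag D = q * S * CD = 14514.3619 * 145.8 * 0.099
Step 3: D = 209503.2 N

209503.2


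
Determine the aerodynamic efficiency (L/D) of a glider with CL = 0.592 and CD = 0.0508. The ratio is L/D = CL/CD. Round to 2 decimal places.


Step 1: L/D = CL / CD = 0.592 / 0.0508
Step 2: L/D = 11.65

11.65


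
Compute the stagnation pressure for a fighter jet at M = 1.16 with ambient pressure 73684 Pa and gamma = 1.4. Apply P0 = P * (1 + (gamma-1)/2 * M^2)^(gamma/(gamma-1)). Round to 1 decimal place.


Step 1: (gamma-1)/2 * M^2 = 0.2 * 1.3456 = 0.26912
Step 2: 1 + 0.26912 = 1.26912
Step 3: Exponent gamma/(gamma-1) = 3.5
Step 4: P0 = 73684 * 1.26912^3.5 = 169680.8 Pa

169680.8


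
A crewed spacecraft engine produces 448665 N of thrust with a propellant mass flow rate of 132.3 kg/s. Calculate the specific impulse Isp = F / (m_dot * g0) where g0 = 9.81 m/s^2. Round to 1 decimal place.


Step 1: m_dot * g0 = 132.3 * 9.81 = 1297.86
Step 2: Isp = 448665 / 1297.86 = 345.7 s

345.7


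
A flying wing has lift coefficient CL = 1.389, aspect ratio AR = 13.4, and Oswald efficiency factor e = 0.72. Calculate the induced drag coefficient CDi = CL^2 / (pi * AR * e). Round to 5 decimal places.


Step 1: CL^2 = 1.389^2 = 1.929321
Step 2: pi * AR * e = 3.14159 * 13.4 * 0.72 = 30.310086
Step 3: CDi = 1.929321 / 30.310086 = 0.06365

0.06365


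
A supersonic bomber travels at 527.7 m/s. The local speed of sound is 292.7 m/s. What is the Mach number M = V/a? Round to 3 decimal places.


Step 1: M = V / a = 527.7 / 292.7
Step 2: M = 1.803

1.803


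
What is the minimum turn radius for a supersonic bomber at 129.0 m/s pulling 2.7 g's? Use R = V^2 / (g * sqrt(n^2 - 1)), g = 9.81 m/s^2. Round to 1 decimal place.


Step 1: V^2 = 129.0^2 = 16641.0
Step 2: n^2 - 1 = 2.7^2 - 1 = 6.29
Step 3: sqrt(6.29) = 2.507987
Step 4: R = 16641.0 / (9.81 * 2.507987) = 676.4 m

676.4


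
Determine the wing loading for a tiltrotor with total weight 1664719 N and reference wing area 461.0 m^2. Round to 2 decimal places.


Step 1: Wing loading = W / S = 1664719 / 461.0
Step 2: Wing loading = 3611.10 N/m^2

3611.10


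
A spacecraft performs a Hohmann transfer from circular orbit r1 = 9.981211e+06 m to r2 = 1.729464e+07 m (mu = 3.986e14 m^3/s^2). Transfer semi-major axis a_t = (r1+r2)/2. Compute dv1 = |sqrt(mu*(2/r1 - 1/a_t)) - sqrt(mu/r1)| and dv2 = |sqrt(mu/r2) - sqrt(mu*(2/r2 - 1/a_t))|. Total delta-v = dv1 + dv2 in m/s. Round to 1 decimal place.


Step 1: Transfer semi-major axis a_t = (9.981211e+06 + 1.729464e+07) / 2 = 1.363793e+07 m
Step 2: v1 (circular at r1) = sqrt(mu/r1) = 6319.42 m/s
Step 3: v_t1 = sqrt(mu*(2/r1 - 1/a_t)) = 7116.37 m/s
Step 4: dv1 = |7116.37 - 6319.42| = 796.95 m/s
Step 5: v2 (circular at r2) = 4800.79 m/s, v_t2 = 4107.05 m/s
Step 6: dv2 = |4800.79 - 4107.05| = 693.74 m/s
Step 7: Total delta-v = 796.95 + 693.74 = 1490.7 m/s

1490.7


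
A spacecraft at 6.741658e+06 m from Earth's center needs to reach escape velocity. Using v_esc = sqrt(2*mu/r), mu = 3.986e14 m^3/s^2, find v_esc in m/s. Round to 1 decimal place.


Step 1: 2*mu/r = 2 * 3.986e14 / 6.741658e+06 = 118249842.9911
Step 2: v_esc = sqrt(118249842.9911) = 10874.3 m/s

10874.3


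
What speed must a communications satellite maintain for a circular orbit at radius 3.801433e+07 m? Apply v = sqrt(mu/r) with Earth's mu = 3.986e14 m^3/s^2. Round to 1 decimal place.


Step 1: mu / r = 3.986e14 / 3.801433e+07 = 10485519.5396
Step 2: v = sqrt(10485519.5396) = 3238.1 m/s

3238.1


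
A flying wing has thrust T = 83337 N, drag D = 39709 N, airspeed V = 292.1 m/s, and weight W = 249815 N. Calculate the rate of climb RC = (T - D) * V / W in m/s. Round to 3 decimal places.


Step 1: Excess thrust = T - D = 83337 - 39709 = 43628 N
Step 2: Excess power = 43628 * 292.1 = 12743738.8 W
Step 3: RC = 12743738.8 / 249815 = 51.013 m/s

51.013


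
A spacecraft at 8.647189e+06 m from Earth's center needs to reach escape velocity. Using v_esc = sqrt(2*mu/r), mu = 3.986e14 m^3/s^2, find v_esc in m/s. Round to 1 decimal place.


Step 1: 2*mu/r = 2 * 3.986e14 / 8.647189e+06 = 92191809.3845
Step 2: v_esc = sqrt(92191809.3845) = 9601.7 m/s

9601.7


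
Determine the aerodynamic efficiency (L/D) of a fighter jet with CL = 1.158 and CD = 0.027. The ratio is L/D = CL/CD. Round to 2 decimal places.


Step 1: L/D = CL / CD = 1.158 / 0.027
Step 2: L/D = 42.89

42.89


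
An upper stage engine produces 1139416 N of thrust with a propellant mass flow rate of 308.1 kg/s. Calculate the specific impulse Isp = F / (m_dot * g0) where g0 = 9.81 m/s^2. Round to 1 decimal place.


Step 1: m_dot * g0 = 308.1 * 9.81 = 3022.46
Step 2: Isp = 1139416 / 3022.46 = 377.0 s

377.0


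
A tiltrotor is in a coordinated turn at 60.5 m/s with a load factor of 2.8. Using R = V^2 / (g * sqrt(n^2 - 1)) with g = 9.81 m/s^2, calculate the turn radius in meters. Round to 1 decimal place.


Step 1: V^2 = 60.5^2 = 3660.25
Step 2: n^2 - 1 = 2.8^2 - 1 = 6.84
Step 3: sqrt(6.84) = 2.615339
Step 4: R = 3660.25 / (9.81 * 2.615339) = 142.7 m

142.7


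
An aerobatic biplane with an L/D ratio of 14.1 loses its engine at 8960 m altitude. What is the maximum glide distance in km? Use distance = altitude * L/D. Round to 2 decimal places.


Step 1: Glide distance = altitude * L/D = 8960 * 14.1 = 126336.0 m
Step 2: Convert to km: 126336.0 / 1000 = 126.34 km

126.34


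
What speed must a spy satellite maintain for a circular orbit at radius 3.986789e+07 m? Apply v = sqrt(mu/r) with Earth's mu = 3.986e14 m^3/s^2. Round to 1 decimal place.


Step 1: mu / r = 3.986e14 / 3.986789e+07 = 9998020.9637
Step 2: v = sqrt(9998020.9637) = 3162.0 m/s

3162.0


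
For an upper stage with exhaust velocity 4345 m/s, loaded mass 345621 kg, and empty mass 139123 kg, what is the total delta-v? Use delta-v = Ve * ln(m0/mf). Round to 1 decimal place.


Step 1: Mass ratio m0/mf = 345621 / 139123 = 2.484284
Step 2: ln(2.484284) = 0.909984
Step 3: delta-v = 4345 * 0.909984 = 3953.9 m/s

3953.9


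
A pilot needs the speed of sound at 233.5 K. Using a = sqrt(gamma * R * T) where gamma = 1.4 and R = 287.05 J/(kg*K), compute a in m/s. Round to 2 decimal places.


Step 1: gamma * R * T = 1.4 * 287.05 * 233.5 = 93836.645
Step 2: a = sqrt(93836.645) = 306.33 m/s

306.33


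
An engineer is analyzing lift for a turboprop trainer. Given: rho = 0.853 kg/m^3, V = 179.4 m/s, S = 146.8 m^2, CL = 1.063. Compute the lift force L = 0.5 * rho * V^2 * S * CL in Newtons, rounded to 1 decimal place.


Step 1: Calculate dynamic pressure q = 0.5 * 0.853 * 179.4^2 = 0.5 * 0.853 * 32184.36 = 13726.6295 Pa
Step 2: Multiply by wing area and lift coefficient: L = 13726.6295 * 146.8 * 1.063
Step 3: L = 2015069.2165 * 1.063 = 2142018.6 N

2142018.6


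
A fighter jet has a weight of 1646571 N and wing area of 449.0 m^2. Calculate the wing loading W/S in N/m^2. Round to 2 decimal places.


Step 1: Wing loading = W / S = 1646571 / 449.0
Step 2: Wing loading = 3667.20 N/m^2

3667.20


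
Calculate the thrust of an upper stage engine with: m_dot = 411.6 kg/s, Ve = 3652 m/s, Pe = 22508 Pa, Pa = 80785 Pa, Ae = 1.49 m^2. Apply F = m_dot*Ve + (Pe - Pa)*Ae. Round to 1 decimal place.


Step 1: Momentum thrust = m_dot * Ve = 411.6 * 3652 = 1503163.2 N
Step 2: Pressure thrust = (Pe - Pa) * Ae = (22508 - 80785) * 1.49 = -86832.73 N
Step 3: Total thrust F = 1503163.2 + -86832.73 = 1416330.5 N

1416330.5


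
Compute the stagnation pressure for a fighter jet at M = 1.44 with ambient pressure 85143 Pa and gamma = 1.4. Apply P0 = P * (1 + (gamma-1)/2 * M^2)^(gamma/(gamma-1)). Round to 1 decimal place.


Step 1: (gamma-1)/2 * M^2 = 0.2 * 2.0736 = 0.41472
Step 2: 1 + 0.41472 = 1.41472
Step 3: Exponent gamma/(gamma-1) = 3.5
Step 4: P0 = 85143 * 1.41472^3.5 = 286744.9 Pa

286744.9


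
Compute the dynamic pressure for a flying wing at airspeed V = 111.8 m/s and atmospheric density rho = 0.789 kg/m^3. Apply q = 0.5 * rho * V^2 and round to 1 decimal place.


Step 1: V^2 = 111.8^2 = 12499.24
Step 2: q = 0.5 * 0.789 * 12499.24
Step 3: q = 4931.0 Pa

4931.0


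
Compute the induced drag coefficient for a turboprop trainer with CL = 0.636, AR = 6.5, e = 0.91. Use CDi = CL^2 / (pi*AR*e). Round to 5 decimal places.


Step 1: CL^2 = 0.636^2 = 0.404496
Step 2: pi * AR * e = 3.14159 * 6.5 * 0.91 = 18.582521
Step 3: CDi = 0.404496 / 18.582521 = 0.02177

0.02177


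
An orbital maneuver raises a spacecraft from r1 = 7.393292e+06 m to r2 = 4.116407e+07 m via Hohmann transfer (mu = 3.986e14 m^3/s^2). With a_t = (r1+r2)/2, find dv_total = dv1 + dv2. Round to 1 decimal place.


Step 1: Transfer semi-major axis a_t = (7.393292e+06 + 4.116407e+07) / 2 = 2.427868e+07 m
Step 2: v1 (circular at r1) = sqrt(mu/r1) = 7342.6 m/s
Step 3: v_t1 = sqrt(mu*(2/r1 - 1/a_t)) = 9560.85 m/s
Step 4: dv1 = |9560.85 - 7342.6| = 2218.25 m/s
Step 5: v2 (circular at r2) = 3111.78 m/s, v_t2 = 1717.18 m/s
Step 6: dv2 = |3111.78 - 1717.18| = 1394.6 m/s
Step 7: Total delta-v = 2218.25 + 1394.6 = 3612.9 m/s

3612.9


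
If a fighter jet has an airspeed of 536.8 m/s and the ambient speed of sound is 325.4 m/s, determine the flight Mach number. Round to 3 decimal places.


Step 1: M = V / a = 536.8 / 325.4
Step 2: M = 1.650

1.650


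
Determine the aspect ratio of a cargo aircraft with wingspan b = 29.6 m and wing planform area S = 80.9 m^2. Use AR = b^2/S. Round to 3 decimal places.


Step 1: b^2 = 29.6^2 = 876.16
Step 2: AR = 876.16 / 80.9 = 10.830

10.830


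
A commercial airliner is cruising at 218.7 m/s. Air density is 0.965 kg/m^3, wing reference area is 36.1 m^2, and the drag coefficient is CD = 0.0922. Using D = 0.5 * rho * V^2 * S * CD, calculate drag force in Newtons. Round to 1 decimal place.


Step 1: Dynamic pressure q = 0.5 * 0.965 * 218.7^2 = 23077.8254 Pa
Step 2: Drag D = q * S * CD = 23077.8254 * 36.1 * 0.0922
Step 3: D = 76812.7 N

76812.7


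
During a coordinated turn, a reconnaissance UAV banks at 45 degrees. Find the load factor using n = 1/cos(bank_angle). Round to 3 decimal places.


Step 1: Convert 45 degrees to radians = 0.785398
Step 2: cos(45 deg) = 0.707107
Step 3: n = 1 / 0.707107 = 1.414

1.414


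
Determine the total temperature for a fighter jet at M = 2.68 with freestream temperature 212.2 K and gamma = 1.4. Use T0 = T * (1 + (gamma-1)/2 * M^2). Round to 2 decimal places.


Step 1: (gamma-1)/2 = 0.2
Step 2: M^2 = 7.1824
Step 3: 1 + 0.2 * 7.1824 = 2.43648
Step 4: T0 = 212.2 * 2.43648 = 517.02 K

517.02


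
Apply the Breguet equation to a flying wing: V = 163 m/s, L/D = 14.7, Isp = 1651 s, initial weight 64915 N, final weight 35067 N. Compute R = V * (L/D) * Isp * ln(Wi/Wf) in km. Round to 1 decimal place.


Step 1: Coefficient = V * (L/D) * Isp = 163 * 14.7 * 1651 = 3955961.1 m
Step 2: Wi/Wf = 64915 / 35067 = 1.851171
Step 3: ln(1.851171) = 0.615818
Step 4: R = 3955961.1 * 0.615818 = 2436152.9 m = 2436.2 km

2436.2


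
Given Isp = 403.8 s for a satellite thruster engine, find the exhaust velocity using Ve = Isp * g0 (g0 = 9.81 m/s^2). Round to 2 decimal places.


Step 1: Ve = Isp * g0 = 403.8 * 9.81
Step 2: Ve = 3961.28 m/s

3961.28


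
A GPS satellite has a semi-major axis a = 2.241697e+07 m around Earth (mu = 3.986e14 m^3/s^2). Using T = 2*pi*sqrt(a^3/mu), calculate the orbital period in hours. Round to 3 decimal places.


Step 1: a^3 / mu = 1.126499e+22 / 3.986e14 = 2.826138e+07
Step 2: sqrt(2.826138e+07) = 5316.1438 s
Step 3: T = 2*pi * 5316.1438 = 33402.32 s
Step 4: T in hours = 33402.32 / 3600 = 9.278 hours

9.278


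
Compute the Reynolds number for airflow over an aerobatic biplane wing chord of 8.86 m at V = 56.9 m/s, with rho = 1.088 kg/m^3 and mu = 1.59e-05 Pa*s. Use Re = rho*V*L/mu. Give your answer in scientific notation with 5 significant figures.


Step 1: Numerator = rho * V * L = 1.088 * 56.9 * 8.86 = 548.497792
Step 2: Re = 548.497792 / 1.59e-05
Step 3: Re = 3.4497e+07

3.4497e+07


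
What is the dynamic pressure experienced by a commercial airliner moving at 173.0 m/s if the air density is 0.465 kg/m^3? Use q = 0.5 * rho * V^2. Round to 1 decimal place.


Step 1: V^2 = 173.0^2 = 29929.0
Step 2: q = 0.5 * 0.465 * 29929.0
Step 3: q = 6958.5 Pa

6958.5


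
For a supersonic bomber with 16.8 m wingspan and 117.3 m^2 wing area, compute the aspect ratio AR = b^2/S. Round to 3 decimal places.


Step 1: b^2 = 16.8^2 = 282.24
Step 2: AR = 282.24 / 117.3 = 2.406

2.406


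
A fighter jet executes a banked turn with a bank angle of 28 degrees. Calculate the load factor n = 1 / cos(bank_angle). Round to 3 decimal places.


Step 1: Convert 28 degrees to radians = 0.488692
Step 2: cos(28 deg) = 0.882948
Step 3: n = 1 / 0.882948 = 1.133

1.133


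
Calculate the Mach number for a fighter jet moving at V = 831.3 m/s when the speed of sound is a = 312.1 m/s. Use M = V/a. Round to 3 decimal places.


Step 1: M = V / a = 831.3 / 312.1
Step 2: M = 2.664

2.664


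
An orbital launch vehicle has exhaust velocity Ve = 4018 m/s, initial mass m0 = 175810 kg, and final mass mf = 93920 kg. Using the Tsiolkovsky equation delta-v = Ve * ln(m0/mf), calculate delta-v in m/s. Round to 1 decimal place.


Step 1: Mass ratio m0/mf = 175810 / 93920 = 1.871912
Step 2: ln(1.871912) = 0.626961
Step 3: delta-v = 4018 * 0.626961 = 2519.1 m/s

2519.1


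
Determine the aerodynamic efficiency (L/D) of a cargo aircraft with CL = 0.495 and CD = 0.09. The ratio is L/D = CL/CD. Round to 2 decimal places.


Step 1: L/D = CL / CD = 0.495 / 0.09
Step 2: L/D = 5.50

5.50


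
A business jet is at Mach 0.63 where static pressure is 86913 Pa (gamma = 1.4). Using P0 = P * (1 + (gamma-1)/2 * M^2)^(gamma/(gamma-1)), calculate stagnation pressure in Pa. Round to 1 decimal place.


Step 1: (gamma-1)/2 * M^2 = 0.2 * 0.3969 = 0.07938
Step 2: 1 + 0.07938 = 1.07938
Step 3: Exponent gamma/(gamma-1) = 3.5
Step 4: P0 = 86913 * 1.07938^3.5 = 113552.1 Pa

113552.1


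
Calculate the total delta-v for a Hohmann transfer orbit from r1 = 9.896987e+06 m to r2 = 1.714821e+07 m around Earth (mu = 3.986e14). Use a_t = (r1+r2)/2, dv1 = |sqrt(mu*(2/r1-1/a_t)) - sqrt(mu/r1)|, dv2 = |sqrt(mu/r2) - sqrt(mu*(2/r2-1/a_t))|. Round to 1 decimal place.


Step 1: Transfer semi-major axis a_t = (9.896987e+06 + 1.714821e+07) / 2 = 1.352260e+07 m
Step 2: v1 (circular at r1) = sqrt(mu/r1) = 6346.25 m/s
Step 3: v_t1 = sqrt(mu*(2/r1 - 1/a_t)) = 7146.55 m/s
Step 4: dv1 = |7146.55 - 6346.25| = 800.3 m/s
Step 5: v2 (circular at r2) = 4821.25 m/s, v_t2 = 4124.59 m/s
Step 6: dv2 = |4821.25 - 4124.59| = 696.66 m/s
Step 7: Total delta-v = 800.3 + 696.66 = 1497.0 m/s

1497.0


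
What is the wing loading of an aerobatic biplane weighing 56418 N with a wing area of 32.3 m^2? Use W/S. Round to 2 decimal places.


Step 1: Wing loading = W / S = 56418 / 32.3
Step 2: Wing loading = 1746.69 N/m^2

1746.69


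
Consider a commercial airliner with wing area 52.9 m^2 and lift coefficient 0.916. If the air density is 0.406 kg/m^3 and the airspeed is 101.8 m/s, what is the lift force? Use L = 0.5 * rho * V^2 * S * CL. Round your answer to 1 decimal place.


Step 1: Calculate dynamic pressure q = 0.5 * 0.406 * 101.8^2 = 0.5 * 0.406 * 10363.24 = 2103.7377 Pa
Step 2: Multiply by wing area and lift coefficient: L = 2103.7377 * 52.9 * 0.916
Step 3: L = 111287.7254 * 0.916 = 101939.6 N

101939.6


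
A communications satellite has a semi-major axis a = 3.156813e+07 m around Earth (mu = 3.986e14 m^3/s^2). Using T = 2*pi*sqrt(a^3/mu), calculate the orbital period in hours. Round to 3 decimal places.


Step 1: a^3 / mu = 3.145912e+22 / 3.986e14 = 7.892403e+07
Step 2: sqrt(7.892403e+07) = 8883.92 s
Step 3: T = 2*pi * 8883.92 = 55819.32 s
Step 4: T in hours = 55819.32 / 3600 = 15.505 hours

15.505


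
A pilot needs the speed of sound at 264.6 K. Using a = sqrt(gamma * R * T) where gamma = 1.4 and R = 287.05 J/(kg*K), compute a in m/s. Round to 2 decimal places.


Step 1: gamma * R * T = 1.4 * 287.05 * 264.6 = 106334.802
Step 2: a = sqrt(106334.802) = 326.09 m/s

326.09


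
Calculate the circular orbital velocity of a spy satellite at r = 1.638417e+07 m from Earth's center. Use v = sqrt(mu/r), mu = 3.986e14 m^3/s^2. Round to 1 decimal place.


Step 1: mu / r = 3.986e14 / 1.638417e+07 = 24328360.8507
Step 2: v = sqrt(24328360.8507) = 4932.4 m/s

4932.4


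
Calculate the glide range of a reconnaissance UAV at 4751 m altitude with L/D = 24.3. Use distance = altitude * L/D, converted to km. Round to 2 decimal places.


Step 1: Glide distance = altitude * L/D = 4751 * 24.3 = 115449.3 m
Step 2: Convert to km: 115449.3 / 1000 = 115.45 km

115.45


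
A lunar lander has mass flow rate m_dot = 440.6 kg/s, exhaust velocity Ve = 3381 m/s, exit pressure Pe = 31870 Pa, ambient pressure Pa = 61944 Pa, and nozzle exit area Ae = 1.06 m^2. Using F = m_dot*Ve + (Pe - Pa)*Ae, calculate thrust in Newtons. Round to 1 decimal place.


Step 1: Momentum thrust = m_dot * Ve = 440.6 * 3381 = 1489668.6 N
Step 2: Pressure thrust = (Pe - Pa) * Ae = (31870 - 61944) * 1.06 = -31878.44 N
Step 3: Total thrust F = 1489668.6 + -31878.44 = 1457790.2 N

1457790.2


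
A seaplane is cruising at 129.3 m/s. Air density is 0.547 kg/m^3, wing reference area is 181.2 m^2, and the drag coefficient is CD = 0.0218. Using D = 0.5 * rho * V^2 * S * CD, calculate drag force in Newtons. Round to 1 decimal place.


Step 1: Dynamic pressure q = 0.5 * 0.547 * 129.3^2 = 4572.507 Pa
Step 2: Drag D = q * S * CD = 4572.507 * 181.2 * 0.0218
Step 3: D = 18062.1 N

18062.1


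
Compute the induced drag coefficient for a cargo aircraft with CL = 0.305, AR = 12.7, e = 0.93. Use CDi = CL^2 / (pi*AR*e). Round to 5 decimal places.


Step 1: CL^2 = 0.305^2 = 0.093025
Step 2: pi * AR * e = 3.14159 * 12.7 * 0.93 = 37.105351
Step 3: CDi = 0.093025 / 37.105351 = 0.00251

0.00251


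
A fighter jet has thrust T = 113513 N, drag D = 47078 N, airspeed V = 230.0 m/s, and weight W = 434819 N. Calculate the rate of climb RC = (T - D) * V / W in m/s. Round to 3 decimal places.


Step 1: Excess thrust = T - D = 113513 - 47078 = 66435 N
Step 2: Excess power = 66435 * 230.0 = 15280050.0 W
Step 3: RC = 15280050.0 / 434819 = 35.141 m/s

35.141


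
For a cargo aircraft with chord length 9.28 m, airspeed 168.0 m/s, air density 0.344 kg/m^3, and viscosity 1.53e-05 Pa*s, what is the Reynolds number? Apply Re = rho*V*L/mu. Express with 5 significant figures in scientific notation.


Step 1: Numerator = rho * V * L = 0.344 * 168.0 * 9.28 = 536.30976
Step 2: Re = 536.30976 / 1.53e-05
Step 3: Re = 3.5053e+07

3.5053e+07


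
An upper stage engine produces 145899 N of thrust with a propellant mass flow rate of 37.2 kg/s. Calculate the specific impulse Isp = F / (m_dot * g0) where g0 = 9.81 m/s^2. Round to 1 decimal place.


Step 1: m_dot * g0 = 37.2 * 9.81 = 364.93
Step 2: Isp = 145899 / 364.93 = 399.8 s

399.8


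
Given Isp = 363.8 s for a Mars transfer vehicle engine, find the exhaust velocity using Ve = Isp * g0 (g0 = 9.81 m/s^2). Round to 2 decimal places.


Step 1: Ve = Isp * g0 = 363.8 * 9.81
Step 2: Ve = 3568.88 m/s

3568.88


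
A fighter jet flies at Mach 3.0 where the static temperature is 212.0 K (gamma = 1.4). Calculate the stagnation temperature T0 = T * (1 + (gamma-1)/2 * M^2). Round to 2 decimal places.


Step 1: (gamma-1)/2 = 0.2
Step 2: M^2 = 9.0
Step 3: 1 + 0.2 * 9.0 = 2.8
Step 4: T0 = 212.0 * 2.8 = 593.60 K

593.60


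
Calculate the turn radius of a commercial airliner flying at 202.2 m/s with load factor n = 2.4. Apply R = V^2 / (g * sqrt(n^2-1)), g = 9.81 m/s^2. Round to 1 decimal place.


Step 1: V^2 = 202.2^2 = 40884.84
Step 2: n^2 - 1 = 2.4^2 - 1 = 4.76
Step 3: sqrt(4.76) = 2.181742
Step 4: R = 40884.84 / (9.81 * 2.181742) = 1910.2 m

1910.2


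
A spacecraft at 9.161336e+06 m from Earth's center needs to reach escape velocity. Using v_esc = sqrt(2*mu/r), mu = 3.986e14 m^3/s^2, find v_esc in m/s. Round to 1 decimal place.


Step 1: 2*mu/r = 2 * 3.986e14 / 9.161336e+06 = 87017875.9954
Step 2: v_esc = sqrt(87017875.9954) = 9328.3 m/s

9328.3


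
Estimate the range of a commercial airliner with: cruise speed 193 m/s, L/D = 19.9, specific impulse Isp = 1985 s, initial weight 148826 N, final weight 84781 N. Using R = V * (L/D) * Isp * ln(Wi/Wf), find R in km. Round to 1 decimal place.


Step 1: Coefficient = V * (L/D) * Isp = 193 * 19.9 * 1985 = 7623789.5 m
Step 2: Wi/Wf = 148826 / 84781 = 1.755417
Step 3: ln(1.755417) = 0.562706
Step 4: R = 7623789.5 * 0.562706 = 4289955.0 m = 4290.0 km

4290.0


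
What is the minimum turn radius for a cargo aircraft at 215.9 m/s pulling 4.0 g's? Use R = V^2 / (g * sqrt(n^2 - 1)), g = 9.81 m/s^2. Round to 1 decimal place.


Step 1: V^2 = 215.9^2 = 46612.81
Step 2: n^2 - 1 = 4.0^2 - 1 = 15.0
Step 3: sqrt(15.0) = 3.872983
Step 4: R = 46612.81 / (9.81 * 3.872983) = 1226.8 m

1226.8


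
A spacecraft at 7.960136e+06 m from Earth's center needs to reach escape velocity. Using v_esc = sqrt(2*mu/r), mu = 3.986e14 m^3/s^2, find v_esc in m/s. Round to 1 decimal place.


Step 1: 2*mu/r = 2 * 3.986e14 / 7.960136e+06 = 100149042.6797
Step 2: v_esc = sqrt(100149042.6797) = 10007.4 m/s

10007.4


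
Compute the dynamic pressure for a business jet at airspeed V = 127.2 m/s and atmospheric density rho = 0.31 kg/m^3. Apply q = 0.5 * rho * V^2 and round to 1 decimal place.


Step 1: V^2 = 127.2^2 = 16179.84
Step 2: q = 0.5 * 0.31 * 16179.84
Step 3: q = 2507.9 Pa

2507.9
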